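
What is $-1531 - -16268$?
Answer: $14737$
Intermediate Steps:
$-1531 - -16268 = -1531 + \left(-7994 + 24262\right) = -1531 + 16268 = 14737$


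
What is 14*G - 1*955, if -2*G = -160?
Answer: 165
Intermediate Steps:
G = 80 (G = -½*(-160) = 80)
14*G - 1*955 = 14*80 - 1*955 = 1120 - 955 = 165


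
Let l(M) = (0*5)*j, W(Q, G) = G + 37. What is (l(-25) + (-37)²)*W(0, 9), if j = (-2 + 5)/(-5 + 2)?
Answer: 62974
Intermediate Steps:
W(Q, G) = 37 + G
j = -1 (j = 3/(-3) = 3*(-⅓) = -1)
l(M) = 0 (l(M) = (0*5)*(-1) = 0*(-1) = 0)
(l(-25) + (-37)²)*W(0, 9) = (0 + (-37)²)*(37 + 9) = (0 + 1369)*46 = 1369*46 = 62974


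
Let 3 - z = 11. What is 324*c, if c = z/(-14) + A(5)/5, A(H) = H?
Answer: 3564/7 ≈ 509.14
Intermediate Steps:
z = -8 (z = 3 - 1*11 = 3 - 11 = -8)
c = 11/7 (c = -8/(-14) + 5/5 = -8*(-1/14) + 5*(⅕) = 4/7 + 1 = 11/7 ≈ 1.5714)
324*c = 324*(11/7) = 3564/7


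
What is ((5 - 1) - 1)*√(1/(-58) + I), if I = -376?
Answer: 3*I*√1264922/58 ≈ 58.173*I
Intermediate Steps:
((5 - 1) - 1)*√(1/(-58) + I) = ((5 - 1) - 1)*√(1/(-58) - 376) = (4 - 1)*√(-1/58 - 376) = 3*√(-21809/58) = 3*(I*√1264922/58) = 3*I*√1264922/58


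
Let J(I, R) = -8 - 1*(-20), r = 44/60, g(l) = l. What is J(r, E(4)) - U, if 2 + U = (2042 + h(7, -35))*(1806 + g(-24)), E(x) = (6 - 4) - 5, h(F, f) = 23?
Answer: -3679816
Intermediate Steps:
r = 11/15 (r = 44*(1/60) = 11/15 ≈ 0.73333)
E(x) = -3 (E(x) = 2 - 5 = -3)
J(I, R) = 12 (J(I, R) = -8 + 20 = 12)
U = 3679828 (U = -2 + (2042 + 23)*(1806 - 24) = -2 + 2065*1782 = -2 + 3679830 = 3679828)
J(r, E(4)) - U = 12 - 1*3679828 = 12 - 3679828 = -3679816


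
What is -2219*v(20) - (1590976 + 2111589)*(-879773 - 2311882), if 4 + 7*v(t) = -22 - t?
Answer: 11817310109657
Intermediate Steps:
v(t) = -26/7 - t/7 (v(t) = -4/7 + (-22 - t)/7 = -4/7 + (-22/7 - t/7) = -26/7 - t/7)
-2219*v(20) - (1590976 + 2111589)*(-879773 - 2311882) = -2219*(-26/7 - ⅐*20) - (1590976 + 2111589)*(-879773 - 2311882) = -2219*(-26/7 - 20/7) - 3702565*(-3191655) = -2219*(-46/7) - 1*(-11817310095075) = 14582 + 11817310095075 = 11817310109657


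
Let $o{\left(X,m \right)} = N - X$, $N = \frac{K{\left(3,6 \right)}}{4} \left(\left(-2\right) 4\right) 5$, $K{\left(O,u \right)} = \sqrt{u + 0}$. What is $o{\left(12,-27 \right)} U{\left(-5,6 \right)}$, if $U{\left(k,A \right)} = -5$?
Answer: $60 + 50 \sqrt{6} \approx 182.47$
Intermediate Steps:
$K{\left(O,u \right)} = \sqrt{u}$
$N = - 10 \sqrt{6}$ ($N = \frac{\sqrt{6}}{4} \left(\left(-2\right) 4\right) 5 = \sqrt{6} \cdot \frac{1}{4} \left(-8\right) 5 = \frac{\sqrt{6}}{4} \left(-8\right) 5 = - 2 \sqrt{6} \cdot 5 = - 10 \sqrt{6} \approx -24.495$)
$o{\left(X,m \right)} = - X - 10 \sqrt{6}$ ($o{\left(X,m \right)} = - 10 \sqrt{6} - X = - X - 10 \sqrt{6}$)
$o{\left(12,-27 \right)} U{\left(-5,6 \right)} = \left(\left(-1\right) 12 - 10 \sqrt{6}\right) \left(-5\right) = \left(-12 - 10 \sqrt{6}\right) \left(-5\right) = 60 + 50 \sqrt{6}$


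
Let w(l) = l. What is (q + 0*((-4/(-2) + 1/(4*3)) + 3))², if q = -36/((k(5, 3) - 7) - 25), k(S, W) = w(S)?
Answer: 16/9 ≈ 1.7778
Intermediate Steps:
k(S, W) = S
q = 4/3 (q = -36/((5 - 7) - 25) = -36/(-2 - 25) = -36/(-27) = -36*(-1/27) = 4/3 ≈ 1.3333)
(q + 0*((-4/(-2) + 1/(4*3)) + 3))² = (4/3 + 0*((-4/(-2) + 1/(4*3)) + 3))² = (4/3 + 0*((-4*(-½) + (¼)*(⅓)) + 3))² = (4/3 + 0*((2 + 1/12) + 3))² = (4/3 + 0*(25/12 + 3))² = (4/3 + 0*(61/12))² = (4/3 + 0)² = (4/3)² = 16/9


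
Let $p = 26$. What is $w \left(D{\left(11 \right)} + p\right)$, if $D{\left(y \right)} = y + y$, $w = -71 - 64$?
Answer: $-6480$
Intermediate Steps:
$w = -135$
$D{\left(y \right)} = 2 y$
$w \left(D{\left(11 \right)} + p\right) = - 135 \left(2 \cdot 11 + 26\right) = - 135 \left(22 + 26\right) = \left(-135\right) 48 = -6480$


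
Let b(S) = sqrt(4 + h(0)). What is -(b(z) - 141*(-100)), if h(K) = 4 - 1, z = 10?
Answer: -14100 - sqrt(7) ≈ -14103.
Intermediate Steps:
h(K) = 3
b(S) = sqrt(7) (b(S) = sqrt(4 + 3) = sqrt(7))
-(b(z) - 141*(-100)) = -(sqrt(7) - 141*(-100)) = -(sqrt(7) + 14100) = -(14100 + sqrt(7)) = -14100 - sqrt(7)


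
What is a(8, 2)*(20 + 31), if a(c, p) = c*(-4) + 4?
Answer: -1428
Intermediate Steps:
a(c, p) = 4 - 4*c (a(c, p) = -4*c + 4 = 4 - 4*c)
a(8, 2)*(20 + 31) = (4 - 4*8)*(20 + 31) = (4 - 32)*51 = -28*51 = -1428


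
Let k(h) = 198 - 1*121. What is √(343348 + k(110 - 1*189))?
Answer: 5*√13737 ≈ 586.02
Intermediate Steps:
k(h) = 77 (k(h) = 198 - 121 = 77)
√(343348 + k(110 - 1*189)) = √(343348 + 77) = √343425 = 5*√13737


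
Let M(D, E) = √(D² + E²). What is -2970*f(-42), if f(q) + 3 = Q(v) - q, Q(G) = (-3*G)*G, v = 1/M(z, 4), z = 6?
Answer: -3007125/26 ≈ -1.1566e+5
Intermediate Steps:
v = √13/26 (v = 1/(√(6² + 4²)) = 1/(√(36 + 16)) = 1/(√52) = 1/(2*√13) = √13/26 ≈ 0.13867)
Q(G) = -3*G²
f(q) = -159/52 - q (f(q) = -3 + (-3*(√13/26)² - q) = -3 + (-3*1/52 - q) = -3 + (-3/52 - q) = -159/52 - q)
-2970*f(-42) = -2970*(-159/52 - 1*(-42)) = -2970*(-159/52 + 42) = -2970*2025/52 = -3007125/26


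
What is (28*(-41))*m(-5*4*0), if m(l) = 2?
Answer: -2296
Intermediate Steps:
(28*(-41))*m(-5*4*0) = (28*(-41))*2 = -1148*2 = -2296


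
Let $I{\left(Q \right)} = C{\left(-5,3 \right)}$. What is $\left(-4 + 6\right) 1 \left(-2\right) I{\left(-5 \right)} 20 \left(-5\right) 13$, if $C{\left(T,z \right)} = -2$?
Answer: $-10400$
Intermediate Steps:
$I{\left(Q \right)} = -2$
$\left(-4 + 6\right) 1 \left(-2\right) I{\left(-5 \right)} 20 \left(-5\right) 13 = \left(-4 + 6\right) 1 \left(-2\right) \left(-2\right) 20 \left(-5\right) 13 = 2 \left(\left(-2\right) \left(-2\right)\right) \left(-100\right) 13 = 2 \cdot 4 \left(-100\right) 13 = 8 \left(-100\right) 13 = \left(-800\right) 13 = -10400$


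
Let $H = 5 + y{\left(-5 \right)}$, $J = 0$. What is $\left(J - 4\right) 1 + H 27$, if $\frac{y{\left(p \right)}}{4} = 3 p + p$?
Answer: $-2029$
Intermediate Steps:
$y{\left(p \right)} = 16 p$ ($y{\left(p \right)} = 4 \left(3 p + p\right) = 4 \cdot 4 p = 16 p$)
$H = -75$ ($H = 5 + 16 \left(-5\right) = 5 - 80 = -75$)
$\left(J - 4\right) 1 + H 27 = \left(0 - 4\right) 1 - 2025 = \left(-4\right) 1 - 2025 = -4 - 2025 = -2029$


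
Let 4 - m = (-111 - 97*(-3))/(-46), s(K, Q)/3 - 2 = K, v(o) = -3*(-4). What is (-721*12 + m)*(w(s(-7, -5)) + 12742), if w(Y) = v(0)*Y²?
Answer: -3070085788/23 ≈ -1.3348e+8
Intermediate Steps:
v(o) = 12
s(K, Q) = 6 + 3*K
w(Y) = 12*Y²
m = 182/23 (m = 4 - (-111 - 97*(-3))/(-46) = 4 - (-111 + 291)*(-1)/46 = 4 - 180*(-1)/46 = 4 - 1*(-90/23) = 4 + 90/23 = 182/23 ≈ 7.9130)
(-721*12 + m)*(w(s(-7, -5)) + 12742) = (-721*12 + 182/23)*(12*(6 + 3*(-7))² + 12742) = (-8652 + 182/23)*(12*(6 - 21)² + 12742) = -198814*(12*(-15)² + 12742)/23 = -198814*(12*225 + 12742)/23 = -198814*(2700 + 12742)/23 = -198814/23*15442 = -3070085788/23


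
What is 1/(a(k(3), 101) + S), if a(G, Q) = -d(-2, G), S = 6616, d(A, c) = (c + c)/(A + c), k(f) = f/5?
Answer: 7/46318 ≈ 0.00015113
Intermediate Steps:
k(f) = f/5 (k(f) = f*(⅕) = f/5)
d(A, c) = 2*c/(A + c) (d(A, c) = (2*c)/(A + c) = 2*c/(A + c))
a(G, Q) = -2*G/(-2 + G)
1/(a(k(3), 101) + S) = 1/(-2*(⅕)*3/(-2 + (⅕)*3) + 6616) = 1/(-2*⅗/(-2 + ⅗) + 6616) = 1/(-2*⅗/(-7/5) + 6616) = 1/(-2*⅗*(-5/7) + 6616) = 1/(6/7 + 6616) = 1/(46318/7) = 7/46318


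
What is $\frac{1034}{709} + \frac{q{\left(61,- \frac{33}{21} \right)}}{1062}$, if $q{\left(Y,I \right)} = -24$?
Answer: $\frac{180182}{125493} \approx 1.4358$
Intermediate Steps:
$\frac{1034}{709} + \frac{q{\left(61,- \frac{33}{21} \right)}}{1062} = \frac{1034}{709} - \frac{24}{1062} = 1034 \cdot \frac{1}{709} - \frac{4}{177} = \frac{1034}{709} - \frac{4}{177} = \frac{180182}{125493}$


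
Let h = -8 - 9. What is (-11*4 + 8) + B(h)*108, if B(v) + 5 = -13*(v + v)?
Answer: 47160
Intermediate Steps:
h = -17
B(v) = -5 - 26*v (B(v) = -5 - 13*(v + v) = -5 - 26*v)
(-11*4 + 8) + B(h)*108 = (-11*4 + 8) + (-5 - 26*(-17))*108 = (-44 + 8) + (-5 + 442)*108 = -36 + 437*108 = -36 + 47196 = 47160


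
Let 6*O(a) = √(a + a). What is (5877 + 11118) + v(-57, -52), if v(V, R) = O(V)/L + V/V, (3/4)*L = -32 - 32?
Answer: 16996 - I*√114/512 ≈ 16996.0 - 0.020854*I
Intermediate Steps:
L = -256/3 (L = 4*(-32 - 32)/3 = (4/3)*(-64) = -256/3 ≈ -85.333)
O(a) = √2*√a/6 (O(a) = √(a + a)/6 = √(2*a)/6 = (√2*√a)/6 = √2*√a/6)
v(V, R) = 1 - √2*√V/512 (v(V, R) = (√2*√V/6)/(-256/3) + V/V = (√2*√V/6)*(-3/256) + 1 = -√2*√V/512 + 1 = 1 - √2*√V/512)
(5877 + 11118) + v(-57, -52) = (5877 + 11118) + (1 - √2*√(-57)/512) = 16995 + (1 - √2*I*√57/512) = 16995 + (1 - I*√114/512) = 16996 - I*√114/512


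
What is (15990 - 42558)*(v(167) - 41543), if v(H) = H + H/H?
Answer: 1099251000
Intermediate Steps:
v(H) = 1 + H (v(H) = H + 1 = 1 + H)
(15990 - 42558)*(v(167) - 41543) = (15990 - 42558)*((1 + 167) - 41543) = -26568*(168 - 41543) = -26568*(-41375) = 1099251000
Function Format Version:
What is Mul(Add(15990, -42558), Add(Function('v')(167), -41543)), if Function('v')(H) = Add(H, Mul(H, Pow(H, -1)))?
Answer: 1099251000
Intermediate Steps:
Function('v')(H) = Add(1, H) (Function('v')(H) = Add(H, 1) = Add(1, H))
Mul(Add(15990, -42558), Add(Function('v')(167), -41543)) = Mul(Add(15990, -42558), Add(Add(1, 167), -41543)) = Mul(-26568, Add(168, -41543)) = Mul(-26568, -41375) = 1099251000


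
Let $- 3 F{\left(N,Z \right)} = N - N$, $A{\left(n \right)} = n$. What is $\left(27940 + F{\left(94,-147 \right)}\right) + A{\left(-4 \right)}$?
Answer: $27936$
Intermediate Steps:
$F{\left(N,Z \right)} = 0$ ($F{\left(N,Z \right)} = - \frac{N - N}{3} = \left(- \frac{1}{3}\right) 0 = 0$)
$\left(27940 + F{\left(94,-147 \right)}\right) + A{\left(-4 \right)} = \left(27940 + 0\right) - 4 = 27940 - 4 = 27936$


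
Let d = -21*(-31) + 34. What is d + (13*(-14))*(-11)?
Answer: 2687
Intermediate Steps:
d = 685 (d = 651 + 34 = 685)
d + (13*(-14))*(-11) = 685 + (13*(-14))*(-11) = 685 - 182*(-11) = 685 + 2002 = 2687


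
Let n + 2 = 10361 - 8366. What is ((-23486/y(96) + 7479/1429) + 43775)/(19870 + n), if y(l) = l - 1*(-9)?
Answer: 6535443676/3280433835 ≈ 1.9923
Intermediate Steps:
y(l) = 9 + l (y(l) = l + 9 = 9 + l)
n = 1993 (n = -2 + (10361 - 8366) = -2 + 1995 = 1993)
((-23486/y(96) + 7479/1429) + 43775)/(19870 + n) = ((-23486/(9 + 96) + 7479/1429) + 43775)/(19870 + 1993) = ((-23486/105 + 7479*(1/1429)) + 43775)/21863 = ((-23486*1/105 + 7479/1429) + 43775)*(1/21863) = ((-23486/105 + 7479/1429) + 43775)*(1/21863) = (-32776199/150045 + 43775)*(1/21863) = (6535443676/150045)*(1/21863) = 6535443676/3280433835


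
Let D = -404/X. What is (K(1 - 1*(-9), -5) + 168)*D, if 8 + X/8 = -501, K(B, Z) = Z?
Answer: 16463/1018 ≈ 16.172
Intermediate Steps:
X = -4072 (X = -64 + 8*(-501) = -64 - 4008 = -4072)
D = 101/1018 (D = -404/(-4072) = -404*(-1/4072) = 101/1018 ≈ 0.099214)
(K(1 - 1*(-9), -5) + 168)*D = (-5 + 168)*(101/1018) = 163*(101/1018) = 16463/1018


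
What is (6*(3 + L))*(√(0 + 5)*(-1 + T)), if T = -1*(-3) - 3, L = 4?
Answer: -42*√5 ≈ -93.915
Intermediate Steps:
T = 0 (T = 3 - 3 = 0)
(6*(3 + L))*(√(0 + 5)*(-1 + T)) = (6*(3 + 4))*(√(0 + 5)*(-1 + 0)) = (6*7)*(√5*(-1)) = 42*(-√5) = -42*√5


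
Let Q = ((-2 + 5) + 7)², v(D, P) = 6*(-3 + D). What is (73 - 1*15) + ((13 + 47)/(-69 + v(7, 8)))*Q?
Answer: -226/3 ≈ -75.333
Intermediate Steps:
v(D, P) = -18 + 6*D
Q = 100 (Q = (3 + 7)² = 10² = 100)
(73 - 1*15) + ((13 + 47)/(-69 + v(7, 8)))*Q = (73 - 1*15) + ((13 + 47)/(-69 + (-18 + 6*7)))*100 = (73 - 15) + (60/(-69 + (-18 + 42)))*100 = 58 + (60/(-69 + 24))*100 = 58 + (60/(-45))*100 = 58 + (60*(-1/45))*100 = 58 - 4/3*100 = 58 - 400/3 = -226/3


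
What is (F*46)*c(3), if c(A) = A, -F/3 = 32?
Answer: -13248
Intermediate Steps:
F = -96 (F = -3*32 = -96)
(F*46)*c(3) = -96*46*3 = -4416*3 = -13248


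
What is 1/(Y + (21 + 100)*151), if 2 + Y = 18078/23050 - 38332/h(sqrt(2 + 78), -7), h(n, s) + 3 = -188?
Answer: 2201275/40658595724 ≈ 5.4140e-5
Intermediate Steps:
h(n, s) = -191 (h(n, s) = -3 - 188 = -191)
Y = 439100199/2201275 (Y = -2 + (18078/23050 - 38332/(-191)) = -2 + (18078*(1/23050) - 38332*(-1/191)) = -2 + (9039/11525 + 38332/191) = -2 + 443502749/2201275 = 439100199/2201275 ≈ 199.48)
1/(Y + (21 + 100)*151) = 1/(439100199/2201275 + (21 + 100)*151) = 1/(439100199/2201275 + 121*151) = 1/(439100199/2201275 + 18271) = 1/(40658595724/2201275) = 2201275/40658595724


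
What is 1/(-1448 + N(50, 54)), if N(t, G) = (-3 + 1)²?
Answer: -1/1444 ≈ -0.00069252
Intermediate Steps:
N(t, G) = 4 (N(t, G) = (-2)² = 4)
1/(-1448 + N(50, 54)) = 1/(-1448 + 4) = 1/(-1444) = -1/1444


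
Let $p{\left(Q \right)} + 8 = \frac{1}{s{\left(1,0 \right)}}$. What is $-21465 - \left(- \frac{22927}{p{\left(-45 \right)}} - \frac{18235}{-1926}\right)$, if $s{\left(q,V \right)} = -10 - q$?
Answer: $- \frac{4166755847}{171414} \approx -24308.0$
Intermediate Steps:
$p{\left(Q \right)} = - \frac{89}{11}$ ($p{\left(Q \right)} = -8 + \frac{1}{-10 - 1} = -8 + \frac{1}{-11} = -8 - \frac{1}{11} = - \frac{89}{11}$)
$-21465 - \left(- \frac{22927}{p{\left(-45 \right)}} - \frac{18235}{-1926}\right) = -21465 - \left(- \frac{22927}{- \frac{89}{11}} - \frac{18235}{-1926}\right) = -21465 - \left(\left(-22927\right) \left(- \frac{11}{89}\right) - - \frac{18235}{1926}\right) = -21465 - \left(\frac{252197}{89} + \frac{18235}{1926}\right) = -21465 - \frac{487354337}{171414} = - \frac{4166755847}{171414}$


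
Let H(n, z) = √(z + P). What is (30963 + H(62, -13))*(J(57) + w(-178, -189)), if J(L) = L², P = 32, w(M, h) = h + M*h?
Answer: 1136404026 + 36702*√19 ≈ 1.1366e+9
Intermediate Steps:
H(n, z) = √(32 + z) (H(n, z) = √(z + 32) = √(32 + z))
(30963 + H(62, -13))*(J(57) + w(-178, -189)) = (30963 + √(32 - 13))*(57² - 189*(1 - 178)) = (30963 + √19)*(3249 - 189*(-177)) = (30963 + √19)*(3249 + 33453) = (30963 + √19)*36702 = 1136404026 + 36702*√19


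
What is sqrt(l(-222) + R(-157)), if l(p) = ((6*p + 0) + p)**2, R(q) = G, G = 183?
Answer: sqrt(2415099) ≈ 1554.1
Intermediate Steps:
R(q) = 183
l(p) = 49*p**2 (l(p) = (6*p + p)**2 = (7*p)**2 = 49*p**2)
sqrt(l(-222) + R(-157)) = sqrt(49*(-222)**2 + 183) = sqrt(49*49284 + 183) = sqrt(2414916 + 183) = sqrt(2415099)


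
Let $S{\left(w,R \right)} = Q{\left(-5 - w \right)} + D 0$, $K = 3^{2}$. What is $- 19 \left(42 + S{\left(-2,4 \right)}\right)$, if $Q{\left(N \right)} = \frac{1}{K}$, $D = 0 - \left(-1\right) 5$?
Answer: $- \frac{7201}{9} \approx -800.11$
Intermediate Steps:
$D = 5$ ($D = 0 - -5 = 0 + 5 = 5$)
$K = 9$
$Q{\left(N \right)} = \frac{1}{9}$
$S{\left(w,R \right)} = \frac{1}{9}$ ($S{\left(w,R \right)} = \frac{1}{9} + 5 \cdot 0 = \frac{1}{9} + 0 = \frac{1}{9}$)
$- 19 \left(42 + S{\left(-2,4 \right)}\right) = - 19 \left(42 + \frac{1}{9}\right) = \left(-19\right) \frac{379}{9} = - \frac{7201}{9}$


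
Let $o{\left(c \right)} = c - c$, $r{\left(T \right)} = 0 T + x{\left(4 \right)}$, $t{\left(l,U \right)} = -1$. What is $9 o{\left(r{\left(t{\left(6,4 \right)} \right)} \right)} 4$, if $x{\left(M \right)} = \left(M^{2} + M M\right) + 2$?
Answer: $0$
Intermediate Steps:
$x{\left(M \right)} = 2 + 2 M^{2}$ ($x{\left(M \right)} = \left(M^{2} + M^{2}\right) + 2 = 2 M^{2} + 2 = 2 + 2 M^{2}$)
$r{\left(T \right)} = 34$ ($r{\left(T \right)} = 0 T + \left(2 + 2 \cdot 4^{2}\right) = 0 + \left(2 + 2 \cdot 16\right) = 0 + \left(2 + 32\right) = 0 + 34 = 34$)
$o{\left(c \right)} = 0$
$9 o{\left(r{\left(t{\left(6,4 \right)} \right)} \right)} 4 = 9 \cdot 0 \cdot 4 = 0 \cdot 4 = 0$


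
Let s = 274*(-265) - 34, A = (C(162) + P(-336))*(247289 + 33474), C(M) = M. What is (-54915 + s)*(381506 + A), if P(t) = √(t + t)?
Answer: -5850507821608 - 143255390068*I*√42 ≈ -5.8505e+12 - 9.284e+11*I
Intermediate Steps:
P(t) = √2*√t (P(t) = √(2*t) = √2*√t)
A = 45483606 + 1123052*I*√42 (A = (162 + √2*√(-336))*(247289 + 33474) = (162 + √2*(4*I*√21))*280763 = (162 + 4*I*√42)*280763 = 45483606 + 1123052*I*√42 ≈ 4.5484e+7 + 7.2782e+6*I)
s = -72644 (s = -72610 - 34 = -72644)
(-54915 + s)*(381506 + A) = (-54915 - 72644)*(381506 + (45483606 + 1123052*I*√42)) = -127559*(45865112 + 1123052*I*√42) = -5850507821608 - 143255390068*I*√42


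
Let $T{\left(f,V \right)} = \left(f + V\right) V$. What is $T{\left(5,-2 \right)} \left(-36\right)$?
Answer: $216$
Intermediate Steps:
$T{\left(f,V \right)} = V \left(V + f\right)$ ($T{\left(f,V \right)} = \left(V + f\right) V = V \left(V + f\right)$)
$T{\left(5,-2 \right)} \left(-36\right) = - 2 \left(-2 + 5\right) \left(-36\right) = \left(-2\right) 3 \left(-36\right) = \left(-6\right) \left(-36\right) = 216$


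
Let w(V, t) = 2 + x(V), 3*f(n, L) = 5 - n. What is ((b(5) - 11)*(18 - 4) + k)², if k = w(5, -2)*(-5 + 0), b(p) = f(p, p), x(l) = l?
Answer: 35721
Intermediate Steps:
f(n, L) = 5/3 - n/3 (f(n, L) = (5 - n)/3 = 5/3 - n/3)
w(V, t) = 2 + V
b(p) = 5/3 - p/3
k = -35 (k = (2 + 5)*(-5 + 0) = 7*(-5) = -35)
((b(5) - 11)*(18 - 4) + k)² = (((5/3 - ⅓*5) - 11)*(18 - 4) - 35)² = (((5/3 - 5/3) - 11)*14 - 35)² = ((0 - 11)*14 - 35)² = (-11*14 - 35)² = (-154 - 35)² = (-189)² = 35721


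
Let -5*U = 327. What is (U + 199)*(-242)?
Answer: -161656/5 ≈ -32331.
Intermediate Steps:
U = -327/5 (U = -1/5*327 = -327/5 ≈ -65.400)
(U + 199)*(-242) = (-327/5 + 199)*(-242) = (668/5)*(-242) = -161656/5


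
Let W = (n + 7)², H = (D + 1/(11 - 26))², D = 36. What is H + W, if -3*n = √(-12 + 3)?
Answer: 301321/225 - 14*I ≈ 1339.2 - 14.0*I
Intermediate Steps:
n = -I (n = -√(-12 + 3)/3 = -I ≈ -1.0*I)
H = 290521/225 (H = (36 + 1/(11 - 26))² = (36 + 1/(-15))² = (36 - 1/15)² = (539/15)² = 290521/225 ≈ 1291.2)
W = (7 - I)² (W = (-I + 7)² = (7 - I)² ≈ 48.0 - 14.0*I)
H + W = 290521/225 + (7 - I)²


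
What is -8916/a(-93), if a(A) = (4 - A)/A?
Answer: 829188/97 ≈ 8548.3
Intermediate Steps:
a(A) = (4 - A)/A
-8916/a(-93) = -8916*(-93/(4 - 1*(-93))) = -8916*(-93/(4 + 93)) = -8916/((-1/93*97)) = -8916/(-97/93) = -8916*(-93/97) = 829188/97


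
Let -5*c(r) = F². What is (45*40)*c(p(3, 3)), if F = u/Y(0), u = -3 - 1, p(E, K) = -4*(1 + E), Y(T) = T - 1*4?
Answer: -360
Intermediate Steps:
Y(T) = -4 + T (Y(T) = T - 4 = -4 + T)
p(E, K) = -4 - 4*E
u = -4
F = 1 (F = -4/(-4 + 0) = -4/(-4) = -4*(-¼) = 1)
c(r) = -⅕ (c(r) = -⅕*1² = -⅕*1 = -⅕)
(45*40)*c(p(3, 3)) = (45*40)*(-⅕) = 1800*(-⅕) = -360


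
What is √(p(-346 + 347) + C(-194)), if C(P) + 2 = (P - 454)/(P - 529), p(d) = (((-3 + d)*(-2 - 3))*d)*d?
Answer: 4*√32294/241 ≈ 2.9827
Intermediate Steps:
p(d) = d²*(15 - 5*d) (p(d) = (((-3 + d)*(-5))*d)*d = ((15 - 5*d)*d)*d = (d*(15 - 5*d))*d = d²*(15 - 5*d))
C(P) = -2 + (-454 + P)/(-529 + P) (C(P) = -2 + (P - 454)/(P - 529) = -2 + (-454 + P)/(-529 + P))
√(p(-346 + 347) + C(-194)) = √(5*(-346 + 347)²*(3 - (-346 + 347)) + (604 - 1*(-194))/(-529 - 194)) = √(5*1²*(3 - 1*1) + (604 + 194)/(-723)) = √(5*1*(3 - 1) - 1/723*798) = √(5*1*2 - 266/241) = √(10 - 266/241) = √(2144/241) = 4*√32294/241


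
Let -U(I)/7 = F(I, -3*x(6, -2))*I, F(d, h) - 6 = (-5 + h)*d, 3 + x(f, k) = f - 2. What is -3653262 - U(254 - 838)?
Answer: -22776926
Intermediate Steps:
x(f, k) = -5 + f (x(f, k) = -3 + (f - 2) = -3 + (-2 + f) = -5 + f)
F(d, h) = 6 + d*(-5 + h) (F(d, h) = 6 + (-5 + h)*d = 6 + d*(-5 + h))
U(I) = -7*I*(6 - 8*I) (U(I) = -7*(6 - 5*I + I*(-3*(-5 + 6)))*I = -7*(6 - 5*I + I*(-3*1))*I = -7*(6 - 5*I + I*(-3))*I = -7*(6 - 5*I - 3*I)*I = -7*(6 - 8*I)*I = -7*I*(6 - 8*I))
-3653262 - U(254 - 838) = -3653262 - 14*(254 - 838)*(-3 + 4*(254 - 838)) = -3653262 - 14*(-584)*(-3 + 4*(-584)) = -3653262 - 14*(-584)*(-3 - 2336) = -3653262 - 14*(-584)*(-2339) = -3653262 - 1*19123664 = -3653262 - 19123664 = -22776926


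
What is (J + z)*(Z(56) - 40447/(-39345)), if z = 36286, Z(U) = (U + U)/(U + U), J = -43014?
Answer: -536840576/39345 ≈ -13644.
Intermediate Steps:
Z(U) = 1 (Z(U) = (2*U)/((2*U)) = (2*U)*(1/(2*U)) = 1)
(J + z)*(Z(56) - 40447/(-39345)) = (-43014 + 36286)*(1 - 40447/(-39345)) = -6728*(1 - 40447*(-1/39345)) = -6728*(1 + 40447/39345) = -6728*79792/39345 = -536840576/39345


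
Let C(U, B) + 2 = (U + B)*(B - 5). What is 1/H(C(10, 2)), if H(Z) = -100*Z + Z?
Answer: 1/3762 ≈ 0.00026582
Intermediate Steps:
C(U, B) = -2 + (-5 + B)*(B + U) (C(U, B) = -2 + (U + B)*(B - 5) = -2 + (B + U)*(-5 + B) = -2 + (-5 + B)*(B + U))
H(Z) = -99*Z
1/H(C(10, 2)) = 1/(-99*(-2 + 2² - 5*2 - 5*10 + 2*10)) = 1/(-99*(-2 + 4 - 10 - 50 + 20)) = 1/(-99*(-38)) = 1/3762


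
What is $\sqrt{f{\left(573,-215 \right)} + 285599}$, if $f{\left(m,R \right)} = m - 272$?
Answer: $10 \sqrt{2859} \approx 534.7$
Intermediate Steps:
$f{\left(m,R \right)} = -272 + m$ ($f{\left(m,R \right)} = m - 272 = -272 + m$)
$\sqrt{f{\left(573,-215 \right)} + 285599} = \sqrt{\left(-272 + 573\right) + 285599} = \sqrt{301 + 285599} = \sqrt{285900} = 10 \sqrt{2859}$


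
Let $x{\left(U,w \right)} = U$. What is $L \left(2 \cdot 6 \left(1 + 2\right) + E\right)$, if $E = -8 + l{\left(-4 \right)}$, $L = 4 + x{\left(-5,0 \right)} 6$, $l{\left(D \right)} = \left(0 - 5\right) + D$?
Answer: $-494$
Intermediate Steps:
$l{\left(D \right)} = -5 + D$
$L = -26$ ($L = 4 - 30 = -26$)
$E = -17$ ($E = -8 - 9 = -17$)
$L \left(2 \cdot 6 \left(1 + 2\right) + E\right) = - 26 \left(2 \cdot 6 \left(1 + 2\right) - 17\right) = - 26 \left(12 \cdot 3 - 17\right) = - 26 \left(36 - 17\right) = \left(-26\right) 19 = -494$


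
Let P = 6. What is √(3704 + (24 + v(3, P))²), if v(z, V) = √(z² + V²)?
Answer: √(4325 + 144*√5) ≈ 68.169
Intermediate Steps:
v(z, V) = √(V² + z²)
√(3704 + (24 + v(3, P))²) = √(3704 + (24 + √(6² + 3²))²) = √(3704 + (24 + √(36 + 9))²) = √(3704 + (24 + √45)²) = √(3704 + (24 + 3*√5)²)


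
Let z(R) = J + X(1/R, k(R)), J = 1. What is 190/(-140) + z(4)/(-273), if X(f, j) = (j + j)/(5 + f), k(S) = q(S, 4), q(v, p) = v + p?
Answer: -15731/11466 ≈ -1.3720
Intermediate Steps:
q(v, p) = p + v
k(S) = 4 + S
X(f, j) = 2*j/(5 + f) (X(f, j) = (2*j)/(5 + f) = 2*j/(5 + f))
z(R) = 1 + 2*(4 + R)/(5 + 1/R)
190/(-140) + z(4)/(-273) = 190/(-140) + ((1 + 2*4² + 13*4)/(1 + 5*4))/(-273) = 190*(-1/140) + ((1 + 2*16 + 52)/(1 + 20))*(-1/273) = -19/14 + ((1 + 32 + 52)/21)*(-1/273) = -19/14 + ((1/21)*85)*(-1/273) = -19/14 + (85/21)*(-1/273) = -19/14 - 85/5733 = -15731/11466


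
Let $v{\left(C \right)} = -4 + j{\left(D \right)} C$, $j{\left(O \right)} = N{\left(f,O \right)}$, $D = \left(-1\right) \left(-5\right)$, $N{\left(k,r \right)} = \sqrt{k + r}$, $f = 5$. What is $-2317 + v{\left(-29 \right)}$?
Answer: $-2321 - 29 \sqrt{10} \approx -2412.7$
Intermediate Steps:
$D = 5$
$j{\left(O \right)} = \sqrt{5 + O}$
$v{\left(C \right)} = -4 + C \sqrt{10}$ ($v{\left(C \right)} = -4 + \sqrt{5 + 5} C = -4 + \sqrt{10} C = -4 + C \sqrt{10}$)
$-2317 + v{\left(-29 \right)} = -2317 - \left(4 + 29 \sqrt{10}\right) = -2321 - 29 \sqrt{10}$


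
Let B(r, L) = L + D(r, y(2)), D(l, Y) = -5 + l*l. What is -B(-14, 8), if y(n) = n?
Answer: -199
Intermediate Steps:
D(l, Y) = -5 + l**2
B(r, L) = -5 + L + r**2 (B(r, L) = L + (-5 + r**2) = -5 + L + r**2)
-B(-14, 8) = -(-5 + 8 + (-14)**2) = -(-5 + 8 + 196) = -1*199 = -199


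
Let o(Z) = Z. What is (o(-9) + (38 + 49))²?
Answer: 6084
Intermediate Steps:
(o(-9) + (38 + 49))² = (-9 + (38 + 49))² = (-9 + 87)² = 78² = 6084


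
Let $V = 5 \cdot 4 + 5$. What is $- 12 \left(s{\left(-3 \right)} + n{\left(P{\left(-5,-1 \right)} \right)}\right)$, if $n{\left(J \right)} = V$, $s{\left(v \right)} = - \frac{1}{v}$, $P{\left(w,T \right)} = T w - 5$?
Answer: $-304$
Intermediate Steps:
$P{\left(w,T \right)} = -5 + T w$
$V = 25$ ($V = 20 + 5 = 25$)
$n{\left(J \right)} = 25$
$- 12 \left(s{\left(-3 \right)} + n{\left(P{\left(-5,-1 \right)} \right)}\right) = - 12 \left(- \frac{1}{-3} + 25\right) = - 12 \left(\left(-1\right) \left(- \frac{1}{3}\right) + 25\right) = - 12 \left(\frac{1}{3} + 25\right) = \left(-12\right) \frac{76}{3} = -304$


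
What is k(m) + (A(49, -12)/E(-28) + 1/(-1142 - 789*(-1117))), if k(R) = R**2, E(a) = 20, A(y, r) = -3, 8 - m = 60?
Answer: 116640141399/43138540 ≈ 2703.9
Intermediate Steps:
m = -52 (m = 8 - 1*60 = 8 - 60 = -52)
k(m) + (A(49, -12)/E(-28) + 1/(-1142 - 789*(-1117))) = (-52)**2 + (-3/20 + 1/(-1142 - 789*(-1117))) = 2704 + (-3*1/20 - 1/1117/(-1931)) = 2704 + (-3/20 - 1/1931*(-1/1117)) = 2704 + (-3/20 + 1/2156927) = 2704 - 6470761/43138540 = 116640141399/43138540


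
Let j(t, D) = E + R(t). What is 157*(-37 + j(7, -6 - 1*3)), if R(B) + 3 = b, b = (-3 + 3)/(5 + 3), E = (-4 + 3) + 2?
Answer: -6123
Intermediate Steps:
E = 1 (E = -1 + 2 = 1)
b = 0 (b = 0/8 = 0*(1/8) = 0)
R(B) = -3 (R(B) = -3 + 0 = -3)
j(t, D) = -2 (j(t, D) = 1 - 3 = -2)
157*(-37 + j(7, -6 - 1*3)) = 157*(-37 - 2) = 157*(-39) = -6123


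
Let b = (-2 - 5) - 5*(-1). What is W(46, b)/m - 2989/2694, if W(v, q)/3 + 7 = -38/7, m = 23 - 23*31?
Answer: -1144478/1084335 ≈ -1.0555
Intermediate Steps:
m = -690 (m = 23 - 713 = -690)
b = -2 (b = -7 + 5 = -2)
W(v, q) = -261/7 (W(v, q) = -21 + 3*(-38/7) = -21 - 114/7 = -261/7)
W(46, b)/m - 2989/2694 = -261/7/(-690) - 2989/2694 = -261/7*(-1/690) - 2989*1/2694 = 87/1610 - 2989/2694 = -1144478/1084335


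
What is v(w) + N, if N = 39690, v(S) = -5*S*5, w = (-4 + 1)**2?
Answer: 39465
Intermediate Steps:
w = 9 (w = (-3)**2 = 9)
v(S) = -25*S
v(w) + N = -25*9 + 39690 = -225 + 39690 = 39465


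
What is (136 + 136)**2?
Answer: 73984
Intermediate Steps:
(136 + 136)**2 = 272**2 = 73984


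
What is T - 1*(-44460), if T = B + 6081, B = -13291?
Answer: 37250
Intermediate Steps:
T = -7210 (T = -13291 + 6081 = -7210)
T - 1*(-44460) = -7210 - 1*(-44460) = -7210 + 44460 = 37250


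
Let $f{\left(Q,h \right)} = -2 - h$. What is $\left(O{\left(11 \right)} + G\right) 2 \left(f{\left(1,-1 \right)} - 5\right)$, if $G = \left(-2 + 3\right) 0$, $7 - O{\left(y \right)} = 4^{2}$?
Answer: $108$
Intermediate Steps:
$O{\left(y \right)} = -9$ ($O{\left(y \right)} = 7 - 4^{2} = 7 - 16 = -9$)
$G = 0$ ($G = 1 \cdot 0 = 0$)
$\left(O{\left(11 \right)} + G\right) 2 \left(f{\left(1,-1 \right)} - 5\right) = \left(-9 + 0\right) 2 \left(\left(-2 - -1\right) - 5\right) = - 9 \cdot 2 \left(\left(-2 + 1\right) - 5\right) = - 9 \cdot 2 \left(-1 - 5\right) = - 9 \cdot 2 \left(-6\right) = \left(-9\right) \left(-12\right) = 108$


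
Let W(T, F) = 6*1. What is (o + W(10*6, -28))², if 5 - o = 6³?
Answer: 42025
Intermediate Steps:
W(T, F) = 6
o = -211 (o = 5 - 1*6³ = 5 - 1*216 = 5 - 216 = -211)
(o + W(10*6, -28))² = (-211 + 6)² = (-205)² = 42025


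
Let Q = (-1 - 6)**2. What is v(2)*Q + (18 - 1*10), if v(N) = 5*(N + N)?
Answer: 988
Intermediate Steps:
v(N) = 10*N (v(N) = 5*(2*N) = 10*N)
Q = 49 (Q = (-7)**2 = 49)
v(2)*Q + (18 - 1*10) = (10*2)*49 + (18 - 1*10) = 20*49 + (18 - 10) = 980 + 8 = 988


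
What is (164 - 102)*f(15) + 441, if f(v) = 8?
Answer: 937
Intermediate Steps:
(164 - 102)*f(15) + 441 = (164 - 102)*8 + 441 = 62*8 + 441 = 496 + 441 = 937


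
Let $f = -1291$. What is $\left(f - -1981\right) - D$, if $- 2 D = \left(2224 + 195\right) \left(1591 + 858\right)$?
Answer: $\frac{5925511}{2} \approx 2.9628 \cdot 10^{6}$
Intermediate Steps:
$D = - \frac{5924131}{2}$ ($D = - \frac{\left(2224 + 195\right) \left(1591 + 858\right)}{2} = - \frac{2419 \cdot 2449}{2} = \left(- \frac{1}{2}\right) 5924131 = - \frac{5924131}{2} \approx -2.9621 \cdot 10^{6}$)
$\left(f - -1981\right) - D = \left(-1291 - -1981\right) - - \frac{5924131}{2} = \left(-1291 + 1981\right) + \frac{5924131}{2} = 690 + \frac{5924131}{2} = \frac{5925511}{2}$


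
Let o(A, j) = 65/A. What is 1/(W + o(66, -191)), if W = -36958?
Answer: -66/2439163 ≈ -2.7058e-5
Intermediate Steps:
1/(W + o(66, -191)) = 1/(-36958 + 65/66) = 1/(-2439163/66) = -66/2439163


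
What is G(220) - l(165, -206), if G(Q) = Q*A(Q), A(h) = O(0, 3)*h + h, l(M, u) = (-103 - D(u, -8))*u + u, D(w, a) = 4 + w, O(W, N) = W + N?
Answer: 214200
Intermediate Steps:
O(W, N) = N + W
l(M, u) = u + u*(-107 - u) (l(M, u) = (-103 - (4 + u))*u + u = (-103 + (-4 - u))*u + u = (-107 - u)*u + u = u*(-107 - u) + u = u + u*(-107 - u))
A(h) = 4*h (A(h) = (3 + 0)*h + h = 3*h + h = 4*h)
G(Q) = 4*Q² (G(Q) = Q*(4*Q) = 4*Q²)
G(220) - l(165, -206) = 4*220² - (-1)*(-206)*(106 - 206) = 4*48400 - (-1)*(-206)*(-100) = 193600 - 1*(-20600) = 193600 + 20600 = 214200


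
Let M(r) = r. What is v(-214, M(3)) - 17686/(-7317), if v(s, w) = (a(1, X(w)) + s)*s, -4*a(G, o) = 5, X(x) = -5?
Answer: 674128631/14634 ≈ 46066.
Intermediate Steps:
a(G, o) = -5/4 (a(G, o) = -¼*5 = -5/4)
v(s, w) = s*(-5/4 + s) (v(s, w) = (-5/4 + s)*s = s*(-5/4 + s))
v(-214, M(3)) - 17686/(-7317) = (¼)*(-214)*(-5 + 4*(-214)) - 17686/(-7317) = (¼)*(-214)*(-5 - 856) - 17686*(-1)/7317 = (¼)*(-214)*(-861) - 1*(-17686/7317) = 92127/2 + 17686/7317 = 674128631/14634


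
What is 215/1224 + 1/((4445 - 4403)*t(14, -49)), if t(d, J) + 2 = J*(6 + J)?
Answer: 3168229/18035640 ≈ 0.17566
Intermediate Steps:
t(d, J) = -2 + J*(6 + J)
215/1224 + 1/((4445 - 4403)*t(14, -49)) = 215/1224 + 1/((4445 - 4403)*(-2 + (-49)² + 6*(-49))) = 215*(1/1224) + 1/(42*(-2 + 2401 - 294)) = 215/1224 + (1/42)/2105 = 215/1224 + (1/42)*(1/2105) = 215/1224 + 1/88410 = 3168229/18035640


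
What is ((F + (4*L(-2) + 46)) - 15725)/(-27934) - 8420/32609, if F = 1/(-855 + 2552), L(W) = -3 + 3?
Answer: 234247271699/772898485391 ≈ 0.30308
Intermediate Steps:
L(W) = 0
F = 1/1697 ≈ 0.00058927
((F + (4*L(-2) + 46)) - 15725)/(-27934) - 8420/32609 = ((1/1697 + (4*0 + 46)) - 15725)/(-27934) - 8420/32609 = ((1/1697 + (0 + 46)) - 15725)*(-1/27934) - 8420*1/32609 = ((1/1697 + 46) - 15725)*(-1/27934) - 8420/32609 = (78063/1697 - 15725)*(-1/27934) - 8420/32609 = -26607262/1697*(-1/27934) - 8420/32609 = 13303631/23701999 - 8420/32609 = 234247271699/772898485391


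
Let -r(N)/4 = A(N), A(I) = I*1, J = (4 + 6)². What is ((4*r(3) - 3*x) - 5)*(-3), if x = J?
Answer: 1059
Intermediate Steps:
J = 100 (J = 10² = 100)
A(I) = I
r(N) = -4*N
x = 100
((4*r(3) - 3*x) - 5)*(-3) = ((4*(-4*3) - 3*100) - 5)*(-3) = ((4*(-12) - 300) - 5)*(-3) = ((-48 - 300) - 5)*(-3) = (-348 - 5)*(-3) = -353*(-3) = 1059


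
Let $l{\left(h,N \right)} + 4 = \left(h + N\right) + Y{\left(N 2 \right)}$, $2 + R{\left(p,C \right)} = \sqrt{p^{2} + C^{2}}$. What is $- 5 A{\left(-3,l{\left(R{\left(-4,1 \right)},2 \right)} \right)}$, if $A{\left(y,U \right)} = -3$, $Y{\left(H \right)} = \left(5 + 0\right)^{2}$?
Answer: $15$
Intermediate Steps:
$Y{\left(H \right)} = 25$ ($Y{\left(H \right)} = 5^{2} = 25$)
$R{\left(p,C \right)} = -2 + \sqrt{C^{2} + p^{2}}$ ($R{\left(p,C \right)} = -2 + \sqrt{p^{2} + C^{2}} = -2 + \sqrt{C^{2} + p^{2}}$)
$l{\left(h,N \right)} = 21 + N + h$ ($l{\left(h,N \right)} = -4 + \left(\left(h + N\right) + 25\right) = -4 + \left(\left(N + h\right) + 25\right) = -4 + \left(25 + N + h\right) = 21 + N + h$)
$- 5 A{\left(-3,l{\left(R{\left(-4,1 \right)},2 \right)} \right)} = \left(-5\right) \left(-3\right) = 15$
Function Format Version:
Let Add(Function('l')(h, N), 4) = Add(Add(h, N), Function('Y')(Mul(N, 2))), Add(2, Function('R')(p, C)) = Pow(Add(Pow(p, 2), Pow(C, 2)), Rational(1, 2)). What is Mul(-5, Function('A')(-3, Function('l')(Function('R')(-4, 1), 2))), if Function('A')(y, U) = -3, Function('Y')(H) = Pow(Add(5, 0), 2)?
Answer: 15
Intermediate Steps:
Function('Y')(H) = 25 (Function('Y')(H) = Pow(5, 2) = 25)
Function('R')(p, C) = Add(-2, Pow(Add(Pow(C, 2), Pow(p, 2)), Rational(1, 2))) (Function('R')(p, C) = Add(-2, Pow(Add(Pow(p, 2), Pow(C, 2)), Rational(1, 2))) = Add(-2, Pow(Add(Pow(C, 2), Pow(p, 2)), Rational(1, 2))))
Function('l')(h, N) = Add(21, N, h) (Function('l')(h, N) = Add(-4, Add(Add(h, N), 25)) = Add(-4, Add(Add(N, h), 25)) = Add(-4, Add(25, N, h)) = Add(21, N, h))
Mul(-5, Function('A')(-3, Function('l')(Function('R')(-4, 1), 2))) = Mul(-5, -3) = 15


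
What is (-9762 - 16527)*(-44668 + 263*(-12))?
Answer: 1257245136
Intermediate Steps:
(-9762 - 16527)*(-44668 + 263*(-12)) = -26289*(-44668 - 3156) = -26289*(-47824) = 1257245136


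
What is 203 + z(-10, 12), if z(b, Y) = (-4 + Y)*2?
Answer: 219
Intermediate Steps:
z(b, Y) = -8 + 2*Y
203 + z(-10, 12) = 203 + (-8 + 2*12) = 203 + (-8 + 24) = 203 + 16 = 219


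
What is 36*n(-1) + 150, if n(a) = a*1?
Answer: 114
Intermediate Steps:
n(a) = a
36*n(-1) + 150 = 36*(-1) + 150 = -36 + 150 = 114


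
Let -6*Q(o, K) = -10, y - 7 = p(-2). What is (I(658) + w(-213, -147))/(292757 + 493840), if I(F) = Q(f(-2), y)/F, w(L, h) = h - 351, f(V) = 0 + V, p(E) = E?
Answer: -983047/1552742478 ≈ -0.00063310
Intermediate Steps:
f(V) = V
y = 5 (y = 7 - 2 = 5)
Q(o, K) = 5/3 (Q(o, K) = -⅙*(-10) = 5/3)
w(L, h) = -351 + h
I(F) = 5/(3*F)
(I(658) + w(-213, -147))/(292757 + 493840) = ((5/3)/658 + (-351 - 147))/(292757 + 493840) = ((5/3)*(1/658) - 498)/786597 = (5/1974 - 498)*(1/786597) = -983047/1974*1/786597 = -983047/1552742478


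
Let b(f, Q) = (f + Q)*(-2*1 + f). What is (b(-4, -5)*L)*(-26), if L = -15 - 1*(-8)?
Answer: 9828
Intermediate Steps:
L = -7 (L = -15 + 8 = -7)
b(f, Q) = (-2 + f)*(Q + f) (b(f, Q) = (Q + f)*(-2 + f) = (-2 + f)*(Q + f))
(b(-4, -5)*L)*(-26) = (((-4)² - 2*(-5) - 2*(-4) - 5*(-4))*(-7))*(-26) = ((16 + 10 + 8 + 20)*(-7))*(-26) = (54*(-7))*(-26) = -378*(-26) = 9828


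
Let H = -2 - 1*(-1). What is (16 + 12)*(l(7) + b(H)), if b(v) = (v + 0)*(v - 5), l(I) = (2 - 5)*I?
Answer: -420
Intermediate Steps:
l(I) = -3*I
H = -1 (H = -2 + 1 = -1)
b(v) = v*(-5 + v)
(16 + 12)*(l(7) + b(H)) = (16 + 12)*(-3*7 - (-5 - 1)) = 28*(-21 - 1*(-6)) = 28*(-21 + 6) = 28*(-15) = -420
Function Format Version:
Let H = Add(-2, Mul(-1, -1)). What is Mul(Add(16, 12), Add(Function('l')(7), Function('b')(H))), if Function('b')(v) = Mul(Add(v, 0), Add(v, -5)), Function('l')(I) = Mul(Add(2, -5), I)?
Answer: -420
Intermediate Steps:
Function('l')(I) = Mul(-3, I)
H = -1 (H = Add(-2, 1) = -1)
Function('b')(v) = Mul(v, Add(-5, v))
Mul(Add(16, 12), Add(Function('l')(7), Function('b')(H))) = Mul(Add(16, 12), Add(Mul(-3, 7), Mul(-1, Add(-5, -1)))) = Mul(28, Add(-21, Mul(-1, -6))) = Mul(28, Add(-21, 6)) = Mul(28, -15) = -420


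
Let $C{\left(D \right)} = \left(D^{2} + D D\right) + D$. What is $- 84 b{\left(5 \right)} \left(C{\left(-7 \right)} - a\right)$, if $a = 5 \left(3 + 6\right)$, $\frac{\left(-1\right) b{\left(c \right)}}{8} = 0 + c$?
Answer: $154560$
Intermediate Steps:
$b{\left(c \right)} = - 8 c$ ($b{\left(c \right)} = - 8 \left(0 + c\right) = - 8 c$)
$C{\left(D \right)} = D + 2 D^{2}$ ($C{\left(D \right)} = \left(D^{2} + D^{2}\right) + D = 2 D^{2} + D = D + 2 D^{2}$)
$a = 45$ ($a = 5 \cdot 9 = 45$)
$- 84 b{\left(5 \right)} \left(C{\left(-7 \right)} - a\right) = - 84 \left(\left(-8\right) 5\right) \left(- 7 \left(1 + 2 \left(-7\right)\right) - 45\right) = \left(-84\right) \left(-40\right) \left(- 7 \left(1 - 14\right) - 45\right) = 3360 \left(\left(-7\right) \left(-13\right) - 45\right) = 3360 \left(91 - 45\right) = 3360 \cdot 46 = 154560$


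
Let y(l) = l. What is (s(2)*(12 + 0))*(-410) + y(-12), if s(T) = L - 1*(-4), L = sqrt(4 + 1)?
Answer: -19692 - 4920*sqrt(5) ≈ -30693.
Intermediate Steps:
L = sqrt(5) ≈ 2.2361
s(T) = 4 + sqrt(5) (s(T) = sqrt(5) - 1*(-4) = sqrt(5) + 4 = 4 + sqrt(5))
(s(2)*(12 + 0))*(-410) + y(-12) = ((4 + sqrt(5))*(12 + 0))*(-410) - 12 = ((4 + sqrt(5))*12)*(-410) - 12 = (48 + 12*sqrt(5))*(-410) - 12 = (-19680 - 4920*sqrt(5)) - 12 = -19692 - 4920*sqrt(5)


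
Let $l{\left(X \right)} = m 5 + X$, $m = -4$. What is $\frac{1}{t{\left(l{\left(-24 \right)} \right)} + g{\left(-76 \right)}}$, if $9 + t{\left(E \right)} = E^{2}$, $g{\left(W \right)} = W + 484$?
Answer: $\frac{1}{2335} \approx 0.00042827$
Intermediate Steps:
$g{\left(W \right)} = 484 + W$
$l{\left(X \right)} = -20 + X$ ($l{\left(X \right)} = \left(-4\right) 5 + X = -20 + X$)
$t{\left(E \right)} = -9 + E^{2}$
$\frac{1}{t{\left(l{\left(-24 \right)} \right)} + g{\left(-76 \right)}} = \frac{1}{\left(-9 + \left(-20 - 24\right)^{2}\right) + \left(484 - 76\right)} = \frac{1}{\left(-9 + \left(-44\right)^{2}\right) + 408} = \frac{1}{\left(-9 + 1936\right) + 408} = \frac{1}{1927 + 408} = \frac{1}{2335}$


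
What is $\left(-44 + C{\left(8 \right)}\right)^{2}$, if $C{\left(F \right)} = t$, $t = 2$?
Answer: $1764$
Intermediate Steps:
$C{\left(F \right)} = 2$
$\left(-44 + C{\left(8 \right)}\right)^{2} = \left(-44 + 2\right)^{2} = \left(-42\right)^{2} = 1764$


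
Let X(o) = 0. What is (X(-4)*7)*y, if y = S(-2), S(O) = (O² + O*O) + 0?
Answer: 0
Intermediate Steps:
S(O) = 2*O² (S(O) = (O² + O²) + 0 = 2*O² + 0 = 2*O²)
y = 8 (y = 2*(-2)² = 2*4 = 8)
(X(-4)*7)*y = (0*7)*8 = 0*8 = 0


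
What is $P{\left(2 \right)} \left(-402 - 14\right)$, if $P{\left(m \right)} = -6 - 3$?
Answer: $3744$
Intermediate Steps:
$P{\left(m \right)} = -9$ ($P{\left(m \right)} = -6 - 3 = -9$)
$P{\left(2 \right)} \left(-402 - 14\right) = - 9 \left(-402 - 14\right) = \left(-9\right) \left(-416\right) = 3744$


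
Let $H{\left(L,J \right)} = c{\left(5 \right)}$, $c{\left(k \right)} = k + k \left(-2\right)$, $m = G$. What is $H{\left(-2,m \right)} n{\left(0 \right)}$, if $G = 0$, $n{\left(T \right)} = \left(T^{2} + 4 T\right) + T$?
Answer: $0$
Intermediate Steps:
$n{\left(T \right)} = T^{2} + 5 T$
$m = 0$
$c{\left(k \right)} = - k$ ($c{\left(k \right)} = k - 2 k = - k$)
$H{\left(L,J \right)} = -5$ ($H{\left(L,J \right)} = \left(-1\right) 5 = -5$)
$H{\left(-2,m \right)} n{\left(0 \right)} = - 5 \cdot 0 \left(5 + 0\right) = - 5 \cdot 0 \cdot 5 = \left(-5\right) 0 = 0$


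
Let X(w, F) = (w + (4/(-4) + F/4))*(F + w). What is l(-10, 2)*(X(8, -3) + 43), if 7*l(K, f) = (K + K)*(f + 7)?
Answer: -13365/7 ≈ -1909.3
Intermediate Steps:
l(K, f) = 2*K*(7 + f)/7 (l(K, f) = ((K + K)*(f + 7))/7 = ((2*K)*(7 + f))/7 = (2*K*(7 + f))/7 = 2*K*(7 + f)/7)
X(w, F) = (F + w)*(-1 + w + F/4) (X(w, F) = (w + (4*(-¼) + F*(¼)))*(F + w) = (w + (-1 + F/4))*(F + w) = (-1 + w + F/4)*(F + w) = (F + w)*(-1 + w + F/4))
l(-10, 2)*(X(8, -3) + 43) = ((2/7)*(-10)*(7 + 2))*((8² - 1*(-3) - 1*8 + (¼)*(-3)² + (5/4)*(-3)*8) + 43) = ((2/7)*(-10)*9)*((64 + 3 - 8 + (¼)*9 - 30) + 43) = -180*((64 + 3 - 8 + 9/4 - 30) + 43)/7 = -180*(125/4 + 43)/7 = -180/7*297/4 = -13365/7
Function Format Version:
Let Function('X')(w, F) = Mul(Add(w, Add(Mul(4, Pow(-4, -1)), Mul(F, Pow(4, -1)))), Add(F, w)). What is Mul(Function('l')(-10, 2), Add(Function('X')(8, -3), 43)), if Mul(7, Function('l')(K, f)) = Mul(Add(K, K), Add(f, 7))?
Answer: Rational(-13365, 7) ≈ -1909.3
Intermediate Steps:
Function('l')(K, f) = Mul(Rational(2, 7), K, Add(7, f)) (Function('l')(K, f) = Mul(Rational(1, 7), Mul(Add(K, K), Add(f, 7))) = Mul(Rational(1, 7), Mul(Mul(2, K), Add(7, f))) = Mul(Rational(1, 7), Mul(2, K, Add(7, f))) = Mul(Rational(2, 7), K, Add(7, f)))
Function('X')(w, F) = Mul(Add(F, w), Add(-1, w, Mul(Rational(1, 4), F))) (Function('X')(w, F) = Mul(Add(w, Add(Mul(4, Rational(-1, 4)), Mul(F, Rational(1, 4)))), Add(F, w)) = Mul(Add(w, Add(-1, Mul(Rational(1, 4), F))), Add(F, w)) = Mul(Add(-1, w, Mul(Rational(1, 4), F)), Add(F, w)) = Mul(Add(F, w), Add(-1, w, Mul(Rational(1, 4), F))))
Mul(Function('l')(-10, 2), Add(Function('X')(8, -3), 43)) = Mul(Mul(Rational(2, 7), -10, Add(7, 2)), Add(Add(Pow(8, 2), Mul(-1, -3), Mul(-1, 8), Mul(Rational(1, 4), Pow(-3, 2)), Mul(Rational(5, 4), -3, 8)), 43)) = Mul(Mul(Rational(2, 7), -10, 9), Add(Add(64, 3, -8, Mul(Rational(1, 4), 9), -30), 43)) = Mul(Rational(-180, 7), Add(Add(64, 3, -8, Rational(9, 4), -30), 43)) = Mul(Rational(-180, 7), Add(Rational(125, 4), 43)) = Mul(Rational(-180, 7), Rational(297, 4)) = Rational(-13365, 7)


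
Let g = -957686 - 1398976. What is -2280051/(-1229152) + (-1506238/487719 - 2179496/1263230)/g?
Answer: 827626623937621497265817/446164493648573740914720 ≈ 1.8550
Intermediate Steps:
g = -2356662
-2280051/(-1229152) + (-1506238/487719 - 2179496/1263230)/g = -2280051/(-1229152) + (-1506238/487719 - 2179496/1263230)/(-2356662) = -2280051*(-1/1229152) + (-1506238*1/487719 - 2179496*1/1263230)*(-1/2356662) = 2280051/1229152 + (-1506238/487719 - 1089748/631615)*(-1/2356662) = 2280051/1229152 - 1482853319182/308050636185*(-1/2356662) = 2280051/1229152 + 741426659591/362985614186507235 = 827626623937621497265817/446164493648573740914720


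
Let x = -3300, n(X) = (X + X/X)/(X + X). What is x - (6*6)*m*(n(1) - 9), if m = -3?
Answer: -4164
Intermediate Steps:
n(X) = (1 + X)/(2*X) (n(X) = (X + 1)/((2*X)) = (1 + X)*(1/(2*X)) = (1 + X)/(2*X))
x - (6*6)*m*(n(1) - 9) = -3300 - (6*6)*(-3)*((½)*(1 + 1)/1 - 9) = -3300 - 36*(-3)*((½)*1*2 - 9) = -3300 - (-108)*(1 - 9) = -3300 - (-108)*(-8) = -3300 - 1*864 = -3300 - 864 = -4164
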